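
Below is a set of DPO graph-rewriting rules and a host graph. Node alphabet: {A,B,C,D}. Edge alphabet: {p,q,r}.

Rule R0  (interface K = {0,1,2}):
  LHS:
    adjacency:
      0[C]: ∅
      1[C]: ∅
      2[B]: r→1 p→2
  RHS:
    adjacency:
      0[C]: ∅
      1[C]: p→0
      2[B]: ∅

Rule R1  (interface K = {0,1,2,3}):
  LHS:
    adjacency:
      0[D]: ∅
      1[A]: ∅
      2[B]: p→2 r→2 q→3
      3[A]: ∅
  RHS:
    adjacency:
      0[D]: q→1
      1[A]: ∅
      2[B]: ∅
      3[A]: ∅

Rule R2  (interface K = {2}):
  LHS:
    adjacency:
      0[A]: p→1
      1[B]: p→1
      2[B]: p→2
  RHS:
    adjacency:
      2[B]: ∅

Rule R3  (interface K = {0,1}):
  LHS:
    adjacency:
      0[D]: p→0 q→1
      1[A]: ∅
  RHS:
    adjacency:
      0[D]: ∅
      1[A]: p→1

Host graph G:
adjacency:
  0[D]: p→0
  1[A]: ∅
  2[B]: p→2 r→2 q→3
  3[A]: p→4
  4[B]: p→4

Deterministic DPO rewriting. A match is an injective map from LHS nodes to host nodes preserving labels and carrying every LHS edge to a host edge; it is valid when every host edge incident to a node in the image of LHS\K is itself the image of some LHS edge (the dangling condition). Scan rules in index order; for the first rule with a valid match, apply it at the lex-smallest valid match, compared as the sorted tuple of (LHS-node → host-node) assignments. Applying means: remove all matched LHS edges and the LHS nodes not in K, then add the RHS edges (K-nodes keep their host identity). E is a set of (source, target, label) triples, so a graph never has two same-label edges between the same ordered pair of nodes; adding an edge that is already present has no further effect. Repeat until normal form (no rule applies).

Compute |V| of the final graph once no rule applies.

start.  V:5 E:6  edges: 0-p->0 2-p->2 2-r->2 2-q->3 3-p->4 4-p->4
1. fire R1 via {0↦0, 1↦1, 2↦2, 3↦3}  →  V:5 E:4  edges: 0-p->0 0-q->1 3-p->4 4-p->4
2. fire R3 via {0↦0, 1↦1}  →  V:5 E:3  edges: 1-p->1 3-p->4 4-p->4
final graph: no rule applies after step 2
NF nodes: {0:D, 1:A, 2:B, 3:A, 4:B}

Answer: 5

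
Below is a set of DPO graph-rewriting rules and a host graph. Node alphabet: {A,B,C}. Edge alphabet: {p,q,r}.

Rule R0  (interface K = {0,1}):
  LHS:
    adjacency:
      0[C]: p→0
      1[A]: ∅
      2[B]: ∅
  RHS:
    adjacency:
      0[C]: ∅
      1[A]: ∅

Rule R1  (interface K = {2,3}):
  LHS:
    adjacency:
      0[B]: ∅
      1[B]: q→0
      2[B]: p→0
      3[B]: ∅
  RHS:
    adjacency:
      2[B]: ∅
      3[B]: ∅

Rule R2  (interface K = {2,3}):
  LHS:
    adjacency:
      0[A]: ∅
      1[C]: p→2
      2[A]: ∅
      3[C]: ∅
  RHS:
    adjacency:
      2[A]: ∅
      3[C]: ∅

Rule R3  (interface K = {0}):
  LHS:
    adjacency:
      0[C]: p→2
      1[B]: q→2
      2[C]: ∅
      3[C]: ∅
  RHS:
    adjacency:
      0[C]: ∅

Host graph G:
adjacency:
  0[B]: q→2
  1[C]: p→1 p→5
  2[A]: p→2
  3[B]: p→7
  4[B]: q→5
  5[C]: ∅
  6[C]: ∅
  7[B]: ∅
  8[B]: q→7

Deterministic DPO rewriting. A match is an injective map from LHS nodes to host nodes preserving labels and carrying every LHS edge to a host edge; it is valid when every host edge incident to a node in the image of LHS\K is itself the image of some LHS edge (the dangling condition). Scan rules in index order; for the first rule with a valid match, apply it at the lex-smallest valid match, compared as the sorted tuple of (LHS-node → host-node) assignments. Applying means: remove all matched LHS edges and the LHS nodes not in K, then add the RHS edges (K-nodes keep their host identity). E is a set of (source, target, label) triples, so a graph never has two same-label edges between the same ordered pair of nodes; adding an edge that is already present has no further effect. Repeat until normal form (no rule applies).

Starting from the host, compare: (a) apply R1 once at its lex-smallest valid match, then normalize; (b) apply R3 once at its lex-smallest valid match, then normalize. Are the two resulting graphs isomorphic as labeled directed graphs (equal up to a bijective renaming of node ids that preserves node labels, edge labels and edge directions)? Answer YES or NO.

Answer: YES

Steps:
branch R1-first: apply at {0↦7, 1↦8, 2↦3, 3↦0} → |E|=5, then 2 more step(s) → NF |V|=3 |E|=2 V={0:B, 1:C, 2:A} E=0-q->2 2-p->2
branch R3-first: apply at {0↦1, 1↦4, 2↦5, 3↦6} → |E|=5, then 2 more step(s) → NF |V|=3 |E|=2 V={0:B, 1:C, 2:A} E=0-q->2 2-p->2
graphs isomorphic (equal up to label-preserving node renaming)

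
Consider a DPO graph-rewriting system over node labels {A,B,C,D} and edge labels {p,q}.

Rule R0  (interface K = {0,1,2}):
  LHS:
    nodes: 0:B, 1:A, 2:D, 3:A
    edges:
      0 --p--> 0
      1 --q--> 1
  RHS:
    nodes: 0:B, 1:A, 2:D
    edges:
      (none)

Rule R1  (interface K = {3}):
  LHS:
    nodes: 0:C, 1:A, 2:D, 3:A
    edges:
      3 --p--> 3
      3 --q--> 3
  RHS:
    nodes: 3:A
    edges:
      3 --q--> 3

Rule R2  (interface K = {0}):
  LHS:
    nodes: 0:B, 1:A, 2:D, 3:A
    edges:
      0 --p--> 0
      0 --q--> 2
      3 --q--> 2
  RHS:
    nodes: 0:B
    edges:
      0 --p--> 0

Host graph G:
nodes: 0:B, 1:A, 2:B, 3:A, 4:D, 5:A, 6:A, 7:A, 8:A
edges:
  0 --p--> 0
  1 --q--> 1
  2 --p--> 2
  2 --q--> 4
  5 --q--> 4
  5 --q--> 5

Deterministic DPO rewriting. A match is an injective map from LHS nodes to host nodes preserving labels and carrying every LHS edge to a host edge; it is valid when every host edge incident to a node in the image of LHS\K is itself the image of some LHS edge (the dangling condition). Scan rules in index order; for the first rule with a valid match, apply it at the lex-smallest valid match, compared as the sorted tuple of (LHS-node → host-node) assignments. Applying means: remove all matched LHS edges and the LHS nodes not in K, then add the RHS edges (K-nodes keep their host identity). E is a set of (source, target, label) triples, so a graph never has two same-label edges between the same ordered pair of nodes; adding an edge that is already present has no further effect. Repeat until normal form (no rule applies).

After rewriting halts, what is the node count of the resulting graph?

Answer: 7

Rewrite trace:
start.  V:9 E:6  edges: 0-p->0 1-q->1 2-p->2 2-q->4 5-q->4 5-q->5
1. fire R0 via {0↦0, 1↦1, 2↦4, 3↦3}  →  V:8 E:4  edges: 2-p->2 2-q->4 5-q->4 5-q->5
2. fire R0 via {0↦2, 1↦5, 2↦4, 3↦1}  →  V:7 E:2  edges: 2-q->4 5-q->4
final graph: no rule applies after step 2
NF nodes: {0:B, 2:B, 4:D, 5:A, 6:A, 7:A, 8:A}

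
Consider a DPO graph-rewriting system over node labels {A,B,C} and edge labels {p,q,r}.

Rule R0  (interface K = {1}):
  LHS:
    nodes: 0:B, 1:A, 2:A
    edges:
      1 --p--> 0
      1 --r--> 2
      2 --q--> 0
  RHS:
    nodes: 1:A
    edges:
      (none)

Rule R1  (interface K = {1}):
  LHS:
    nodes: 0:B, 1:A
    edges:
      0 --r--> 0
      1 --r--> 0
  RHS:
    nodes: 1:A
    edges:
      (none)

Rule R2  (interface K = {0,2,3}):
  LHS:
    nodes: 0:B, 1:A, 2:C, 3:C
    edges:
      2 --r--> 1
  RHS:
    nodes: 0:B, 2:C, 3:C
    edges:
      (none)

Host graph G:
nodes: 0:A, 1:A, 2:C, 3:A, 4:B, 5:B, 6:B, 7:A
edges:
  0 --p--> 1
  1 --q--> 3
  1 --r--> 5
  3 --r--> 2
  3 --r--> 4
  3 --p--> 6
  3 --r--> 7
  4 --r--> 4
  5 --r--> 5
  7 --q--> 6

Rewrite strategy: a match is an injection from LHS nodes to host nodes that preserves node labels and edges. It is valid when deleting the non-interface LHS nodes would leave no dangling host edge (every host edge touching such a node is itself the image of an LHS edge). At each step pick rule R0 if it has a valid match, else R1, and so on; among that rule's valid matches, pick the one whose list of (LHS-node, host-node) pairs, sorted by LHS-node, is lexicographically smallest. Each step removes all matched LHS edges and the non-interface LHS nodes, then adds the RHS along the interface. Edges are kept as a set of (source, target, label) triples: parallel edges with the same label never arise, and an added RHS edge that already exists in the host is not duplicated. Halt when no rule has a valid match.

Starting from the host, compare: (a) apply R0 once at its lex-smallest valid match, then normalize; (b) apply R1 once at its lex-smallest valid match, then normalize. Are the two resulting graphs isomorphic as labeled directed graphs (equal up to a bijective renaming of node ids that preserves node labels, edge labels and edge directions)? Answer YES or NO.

branch R0-first: apply at {0↦6, 1↦3, 2↦7} → |E|=7, then 2 more step(s) → NF |V|=4 |E|=3 V={0:A, 1:A, 2:C, 3:A} E=0-p->1 1-q->3 3-r->2
branch R1-first: apply at {0↦4, 1↦3} → |E|=8, then 2 more step(s) → NF |V|=4 |E|=3 V={0:A, 1:A, 2:C, 3:A} E=0-p->1 1-q->3 3-r->2
graphs isomorphic (equal up to label-preserving node renaming)

Answer: YES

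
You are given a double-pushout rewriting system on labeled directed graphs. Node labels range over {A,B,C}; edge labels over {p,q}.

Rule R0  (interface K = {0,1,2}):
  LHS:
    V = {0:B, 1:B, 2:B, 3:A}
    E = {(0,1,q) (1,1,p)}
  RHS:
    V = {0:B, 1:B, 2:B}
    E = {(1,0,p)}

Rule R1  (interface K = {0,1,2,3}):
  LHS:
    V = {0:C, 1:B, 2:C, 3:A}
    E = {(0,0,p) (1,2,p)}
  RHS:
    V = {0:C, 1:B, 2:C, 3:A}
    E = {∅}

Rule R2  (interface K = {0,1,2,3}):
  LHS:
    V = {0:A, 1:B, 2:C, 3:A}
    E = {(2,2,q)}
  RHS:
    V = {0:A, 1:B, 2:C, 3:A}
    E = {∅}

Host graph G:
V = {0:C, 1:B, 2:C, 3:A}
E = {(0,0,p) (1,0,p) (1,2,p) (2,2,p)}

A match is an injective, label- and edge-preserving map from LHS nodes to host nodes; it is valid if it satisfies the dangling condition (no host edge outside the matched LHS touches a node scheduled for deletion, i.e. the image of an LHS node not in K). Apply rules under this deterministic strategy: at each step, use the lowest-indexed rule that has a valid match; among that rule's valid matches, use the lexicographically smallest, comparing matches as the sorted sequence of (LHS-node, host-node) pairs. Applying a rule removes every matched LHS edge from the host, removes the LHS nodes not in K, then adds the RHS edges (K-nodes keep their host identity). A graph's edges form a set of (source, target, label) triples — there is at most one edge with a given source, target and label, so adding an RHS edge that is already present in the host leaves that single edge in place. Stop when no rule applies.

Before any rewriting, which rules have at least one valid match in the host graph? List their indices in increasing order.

R0: no valid match — LHS pattern not found
R1: 2 valid matches — {0↦0, 1↦1, 2↦2, 3↦3}, {0↦2, 1↦1, 2↦0, 3↦3}
R2: no valid match — LHS pattern not found

Answer: [R1]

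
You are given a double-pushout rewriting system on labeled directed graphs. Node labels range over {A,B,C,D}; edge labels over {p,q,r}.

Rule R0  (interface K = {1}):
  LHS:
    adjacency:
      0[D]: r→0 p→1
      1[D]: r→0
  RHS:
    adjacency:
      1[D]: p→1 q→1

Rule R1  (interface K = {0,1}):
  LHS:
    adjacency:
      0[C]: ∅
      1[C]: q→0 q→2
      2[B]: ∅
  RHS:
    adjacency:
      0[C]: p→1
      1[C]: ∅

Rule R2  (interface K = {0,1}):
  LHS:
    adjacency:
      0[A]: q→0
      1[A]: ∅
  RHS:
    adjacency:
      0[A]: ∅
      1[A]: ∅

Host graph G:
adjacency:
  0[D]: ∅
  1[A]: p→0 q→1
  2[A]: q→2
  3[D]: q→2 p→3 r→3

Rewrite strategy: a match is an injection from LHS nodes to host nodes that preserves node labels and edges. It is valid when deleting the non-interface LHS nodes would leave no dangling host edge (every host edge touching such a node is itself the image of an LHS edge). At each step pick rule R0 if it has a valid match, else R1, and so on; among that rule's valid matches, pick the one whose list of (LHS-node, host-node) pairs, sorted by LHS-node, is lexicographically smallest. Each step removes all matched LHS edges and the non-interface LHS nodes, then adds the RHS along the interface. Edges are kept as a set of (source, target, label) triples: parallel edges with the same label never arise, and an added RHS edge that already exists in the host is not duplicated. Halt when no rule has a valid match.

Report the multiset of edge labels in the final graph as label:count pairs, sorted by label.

initial: |V|=4 |E|=6  E = 1-p->0 1-q->1 2-q->2 3-q->2 3-p->3 3-r->3
step 1: apply R2 at {0↦1, 1↦2}  → |V|=4 |E|=5  E = 1-p->0 2-q->2 3-q->2 3-p->3 3-r->3
step 2: apply R2 at {0↦2, 1↦1}  → |V|=4 |E|=4  E = 1-p->0 3-q->2 3-p->3 3-r->3
halt: no rule applies after step 2
NF edges: [(1, 0, 'p'), (3, 2, 'q'), (3, 3, 'p'), (3, 3, 'r')]

Answer: p:2 q:1 r:1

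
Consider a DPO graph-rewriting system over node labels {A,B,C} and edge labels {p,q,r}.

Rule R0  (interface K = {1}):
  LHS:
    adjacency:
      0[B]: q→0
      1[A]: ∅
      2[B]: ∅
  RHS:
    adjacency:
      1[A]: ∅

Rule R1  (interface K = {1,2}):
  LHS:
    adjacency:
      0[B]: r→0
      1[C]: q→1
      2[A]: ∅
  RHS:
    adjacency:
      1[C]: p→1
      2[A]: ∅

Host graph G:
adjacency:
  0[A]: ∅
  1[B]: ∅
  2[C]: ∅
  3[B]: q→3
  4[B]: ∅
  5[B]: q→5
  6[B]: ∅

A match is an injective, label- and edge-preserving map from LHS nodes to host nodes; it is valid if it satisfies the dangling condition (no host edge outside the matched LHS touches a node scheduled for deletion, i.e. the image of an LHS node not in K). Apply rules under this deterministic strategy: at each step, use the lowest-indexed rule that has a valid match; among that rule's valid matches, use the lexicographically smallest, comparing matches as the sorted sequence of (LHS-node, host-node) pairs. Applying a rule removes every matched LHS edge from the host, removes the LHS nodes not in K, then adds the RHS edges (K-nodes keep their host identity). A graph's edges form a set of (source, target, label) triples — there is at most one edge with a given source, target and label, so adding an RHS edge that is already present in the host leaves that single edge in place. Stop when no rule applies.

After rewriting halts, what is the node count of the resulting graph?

start.  V:7 E:2  edges: 3-q->3 5-q->5
1. fire R0 via {0↦3, 1↦0, 2↦1}  →  V:5 E:1  edges: 5-q->5
2. fire R0 via {0↦5, 1↦0, 2↦4}  →  V:3 E:0  edges: ∅
normal form: no rule applies after step 2
NF nodes: {0:A, 2:C, 6:B}

Answer: 3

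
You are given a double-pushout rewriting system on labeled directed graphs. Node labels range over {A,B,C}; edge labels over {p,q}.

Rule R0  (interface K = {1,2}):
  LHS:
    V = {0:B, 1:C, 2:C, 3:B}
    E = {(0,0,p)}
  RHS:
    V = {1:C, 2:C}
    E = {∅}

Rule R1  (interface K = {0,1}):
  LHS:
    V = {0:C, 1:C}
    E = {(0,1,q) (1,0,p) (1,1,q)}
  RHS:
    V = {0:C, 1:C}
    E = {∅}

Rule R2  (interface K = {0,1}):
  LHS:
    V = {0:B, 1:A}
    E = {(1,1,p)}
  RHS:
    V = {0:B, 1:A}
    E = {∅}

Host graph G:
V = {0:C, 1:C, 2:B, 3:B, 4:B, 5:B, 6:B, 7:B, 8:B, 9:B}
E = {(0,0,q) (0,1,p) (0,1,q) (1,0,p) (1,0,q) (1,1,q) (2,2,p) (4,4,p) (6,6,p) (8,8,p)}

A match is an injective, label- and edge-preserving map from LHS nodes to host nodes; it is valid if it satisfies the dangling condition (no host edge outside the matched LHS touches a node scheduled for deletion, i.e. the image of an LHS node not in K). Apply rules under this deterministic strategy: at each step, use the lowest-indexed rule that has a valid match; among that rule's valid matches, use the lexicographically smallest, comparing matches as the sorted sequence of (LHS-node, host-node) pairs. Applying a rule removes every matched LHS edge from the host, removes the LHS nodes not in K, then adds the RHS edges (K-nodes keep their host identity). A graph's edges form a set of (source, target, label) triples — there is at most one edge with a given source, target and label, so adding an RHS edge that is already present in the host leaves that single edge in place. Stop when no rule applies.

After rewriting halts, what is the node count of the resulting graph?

Answer: 2

Steps:
initial: |V|=10 |E|=10  E = 0-q->0 0-p->1 0-q->1 1-p->0 1-q->0 1-q->1 2-p->2 4-p->4 6-p->6 8-p->8
step 1: apply R0 at {0↦2, 1↦0, 2↦1, 3↦3}  → |V|=8 |E|=9  E = 0-q->0 0-p->1 0-q->1 1-p->0 1-q->0 1-q->1 4-p->4 6-p->6 8-p->8
step 2: apply R0 at {0↦4, 1↦0, 2↦1, 3↦5}  → |V|=6 |E|=8  E = 0-q->0 0-p->1 0-q->1 1-p->0 1-q->0 1-q->1 6-p->6 8-p->8
step 3: apply R0 at {0↦6, 1↦0, 2↦1, 3↦7}  → |V|=4 |E|=7  E = 0-q->0 0-p->1 0-q->1 1-p->0 1-q->0 1-q->1 8-p->8
step 4: apply R0 at {0↦8, 1↦0, 2↦1, 3↦9}  → |V|=2 |E|=6  E = 0-q->0 0-p->1 0-q->1 1-p->0 1-q->0 1-q->1
step 5: apply R1 at {0↦0, 1↦1}  → |V|=2 |E|=3  E = 0-q->0 0-p->1 1-q->0
step 6: apply R1 at {0↦1, 1↦0}  → |V|=2 |E|=0  E = ∅
halt: no rule applies after step 6
NF nodes: {0:C, 1:C}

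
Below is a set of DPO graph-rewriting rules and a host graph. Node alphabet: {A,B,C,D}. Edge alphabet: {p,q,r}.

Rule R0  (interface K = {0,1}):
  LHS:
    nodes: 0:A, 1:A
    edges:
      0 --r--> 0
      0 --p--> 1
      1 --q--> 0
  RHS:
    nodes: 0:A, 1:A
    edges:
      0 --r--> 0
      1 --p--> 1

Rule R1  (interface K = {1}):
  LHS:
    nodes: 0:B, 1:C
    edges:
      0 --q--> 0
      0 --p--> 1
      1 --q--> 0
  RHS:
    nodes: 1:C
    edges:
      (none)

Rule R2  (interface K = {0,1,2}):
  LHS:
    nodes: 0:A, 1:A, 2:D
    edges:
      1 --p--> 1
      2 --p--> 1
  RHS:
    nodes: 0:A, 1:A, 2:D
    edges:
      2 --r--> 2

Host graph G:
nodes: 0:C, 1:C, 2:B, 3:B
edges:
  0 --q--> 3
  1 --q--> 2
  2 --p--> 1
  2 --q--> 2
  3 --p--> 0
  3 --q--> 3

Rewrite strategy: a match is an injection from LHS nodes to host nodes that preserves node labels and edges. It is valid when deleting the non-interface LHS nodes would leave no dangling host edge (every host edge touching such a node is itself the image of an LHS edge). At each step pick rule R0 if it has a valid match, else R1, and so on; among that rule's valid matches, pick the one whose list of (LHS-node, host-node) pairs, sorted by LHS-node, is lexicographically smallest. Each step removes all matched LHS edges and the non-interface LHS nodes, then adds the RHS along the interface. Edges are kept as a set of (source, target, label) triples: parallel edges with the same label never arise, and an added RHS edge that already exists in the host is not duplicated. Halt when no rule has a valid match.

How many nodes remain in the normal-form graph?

[0] host  ⇒  4 nodes, 6 edges  {0-q->3 1-q->2 2-p->1 2-q->2 3-p->0 3-q->3}
[1] R1 @ {0↦2, 1↦1}  ⇒  3 nodes, 3 edges  {0-q->3 3-p->0 3-q->3}
[2] R1 @ {0↦3, 1↦0}  ⇒  2 nodes, 0 edges  {∅}
halt: no rule applies after step 2
NF nodes: {0:C, 1:C}

Answer: 2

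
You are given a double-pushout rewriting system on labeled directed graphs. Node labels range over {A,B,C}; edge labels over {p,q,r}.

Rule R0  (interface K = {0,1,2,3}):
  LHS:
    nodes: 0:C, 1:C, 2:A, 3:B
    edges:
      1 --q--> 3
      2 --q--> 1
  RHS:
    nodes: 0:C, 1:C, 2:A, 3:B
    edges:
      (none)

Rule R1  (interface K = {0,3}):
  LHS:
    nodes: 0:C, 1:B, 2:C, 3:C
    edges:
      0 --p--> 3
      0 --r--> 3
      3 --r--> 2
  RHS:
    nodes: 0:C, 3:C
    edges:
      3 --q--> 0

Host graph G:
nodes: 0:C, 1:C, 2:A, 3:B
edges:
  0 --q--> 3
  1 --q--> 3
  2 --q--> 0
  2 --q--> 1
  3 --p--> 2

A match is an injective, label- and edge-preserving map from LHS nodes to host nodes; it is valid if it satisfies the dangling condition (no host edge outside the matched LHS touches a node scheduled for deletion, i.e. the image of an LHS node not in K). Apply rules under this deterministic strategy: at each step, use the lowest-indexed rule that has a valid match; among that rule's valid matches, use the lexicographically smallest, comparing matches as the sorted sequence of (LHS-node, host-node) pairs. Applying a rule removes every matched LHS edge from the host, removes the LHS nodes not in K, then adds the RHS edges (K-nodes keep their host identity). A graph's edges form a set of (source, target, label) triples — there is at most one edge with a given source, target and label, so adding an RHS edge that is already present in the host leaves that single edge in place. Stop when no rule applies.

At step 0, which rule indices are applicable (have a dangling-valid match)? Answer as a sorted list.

Answer: [R0]

Steps:
R0: 2 valid matches — {0↦0, 1↦1, 2↦2, 3↦3}, {0↦1, 1↦0, 2↦2, 3↦3}
R1: no valid match — LHS pattern not found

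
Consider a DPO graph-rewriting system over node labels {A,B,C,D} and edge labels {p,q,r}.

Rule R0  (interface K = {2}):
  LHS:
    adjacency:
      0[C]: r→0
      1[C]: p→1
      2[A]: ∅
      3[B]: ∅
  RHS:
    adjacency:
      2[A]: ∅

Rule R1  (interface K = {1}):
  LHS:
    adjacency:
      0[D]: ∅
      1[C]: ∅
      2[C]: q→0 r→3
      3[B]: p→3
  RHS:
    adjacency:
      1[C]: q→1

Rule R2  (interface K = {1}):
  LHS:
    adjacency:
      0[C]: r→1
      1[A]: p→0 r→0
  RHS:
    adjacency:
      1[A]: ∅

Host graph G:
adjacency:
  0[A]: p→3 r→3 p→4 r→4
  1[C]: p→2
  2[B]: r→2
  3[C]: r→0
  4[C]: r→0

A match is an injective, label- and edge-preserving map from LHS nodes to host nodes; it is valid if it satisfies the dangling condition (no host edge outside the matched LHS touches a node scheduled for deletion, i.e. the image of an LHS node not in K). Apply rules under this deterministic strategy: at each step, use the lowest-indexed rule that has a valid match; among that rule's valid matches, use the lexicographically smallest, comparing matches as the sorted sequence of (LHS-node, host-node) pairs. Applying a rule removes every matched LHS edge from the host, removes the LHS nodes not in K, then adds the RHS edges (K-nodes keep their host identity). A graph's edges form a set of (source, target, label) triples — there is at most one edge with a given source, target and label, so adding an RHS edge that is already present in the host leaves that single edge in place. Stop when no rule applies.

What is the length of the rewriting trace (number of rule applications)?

Answer: 2

Derivation:
[0] host  ⇒  5 nodes, 8 edges  {0-p->3 0-r->3 0-p->4 0-r->4 1-p->2 2-r->2 3-r->0 4-r->0}
[1] R2 @ {0↦3, 1↦0}  ⇒  4 nodes, 5 edges  {0-p->4 0-r->4 1-p->2 2-r->2 4-r->0}
[2] R2 @ {0↦4, 1↦0}  ⇒  3 nodes, 2 edges  {1-p->2 2-r->2}
final graph: no rule applies after step 2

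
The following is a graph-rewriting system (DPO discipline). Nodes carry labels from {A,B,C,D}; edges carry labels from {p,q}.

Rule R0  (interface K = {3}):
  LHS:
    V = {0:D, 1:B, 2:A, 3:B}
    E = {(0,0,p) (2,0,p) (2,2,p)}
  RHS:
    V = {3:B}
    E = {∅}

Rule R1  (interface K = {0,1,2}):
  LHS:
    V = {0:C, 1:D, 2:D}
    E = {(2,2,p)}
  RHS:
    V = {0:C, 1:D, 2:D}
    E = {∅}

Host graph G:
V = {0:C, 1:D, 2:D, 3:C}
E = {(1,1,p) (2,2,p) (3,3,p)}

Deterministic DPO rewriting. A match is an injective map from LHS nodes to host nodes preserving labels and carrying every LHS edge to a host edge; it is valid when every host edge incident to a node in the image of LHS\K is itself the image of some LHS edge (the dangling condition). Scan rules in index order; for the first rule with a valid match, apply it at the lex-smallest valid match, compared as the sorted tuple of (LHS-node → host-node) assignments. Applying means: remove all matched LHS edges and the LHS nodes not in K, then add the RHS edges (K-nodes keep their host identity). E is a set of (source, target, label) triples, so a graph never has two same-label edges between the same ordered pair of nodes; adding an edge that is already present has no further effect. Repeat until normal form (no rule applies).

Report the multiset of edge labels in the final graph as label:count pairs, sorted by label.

[0] host  ⇒  4 nodes, 3 edges  {1-p->1 2-p->2 3-p->3}
[1] R1 @ {0↦0, 1↦1, 2↦2}  ⇒  4 nodes, 2 edges  {1-p->1 3-p->3}
[2] R1 @ {0↦0, 1↦2, 2↦1}  ⇒  4 nodes, 1 edges  {3-p->3}
normal form: no rule applies after step 2
NF edges: [(3, 3, 'p')]

Answer: p:1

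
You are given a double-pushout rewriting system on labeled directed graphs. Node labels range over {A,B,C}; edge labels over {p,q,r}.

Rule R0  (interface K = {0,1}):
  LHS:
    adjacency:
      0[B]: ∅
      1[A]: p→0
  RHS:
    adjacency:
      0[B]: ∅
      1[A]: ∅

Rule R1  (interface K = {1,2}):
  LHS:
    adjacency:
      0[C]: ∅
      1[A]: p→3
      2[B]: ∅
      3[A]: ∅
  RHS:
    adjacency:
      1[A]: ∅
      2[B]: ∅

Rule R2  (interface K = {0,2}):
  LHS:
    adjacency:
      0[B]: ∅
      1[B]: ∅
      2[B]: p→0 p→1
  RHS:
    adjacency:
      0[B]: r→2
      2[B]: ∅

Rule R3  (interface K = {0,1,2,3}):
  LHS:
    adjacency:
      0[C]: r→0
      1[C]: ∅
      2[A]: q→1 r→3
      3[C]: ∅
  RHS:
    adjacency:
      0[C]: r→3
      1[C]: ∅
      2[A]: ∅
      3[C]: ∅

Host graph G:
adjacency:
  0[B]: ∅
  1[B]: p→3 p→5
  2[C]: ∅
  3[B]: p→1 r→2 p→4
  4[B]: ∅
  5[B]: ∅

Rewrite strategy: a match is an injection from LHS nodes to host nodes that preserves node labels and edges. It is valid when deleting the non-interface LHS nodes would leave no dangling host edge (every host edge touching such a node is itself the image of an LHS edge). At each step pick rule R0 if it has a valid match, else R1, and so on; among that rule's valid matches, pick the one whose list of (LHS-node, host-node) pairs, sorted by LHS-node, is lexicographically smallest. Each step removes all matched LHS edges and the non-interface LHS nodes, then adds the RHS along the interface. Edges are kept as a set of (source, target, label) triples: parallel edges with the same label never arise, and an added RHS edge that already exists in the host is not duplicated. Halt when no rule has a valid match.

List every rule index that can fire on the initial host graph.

R0: no valid match — LHS pattern not found
R1: no valid match — LHS pattern not found
R2: 2 valid matches — {0↦1, 1↦4, 2↦3}, {0↦3, 1↦5, 2↦1}
R3: no valid match — LHS pattern not found

Answer: [R2]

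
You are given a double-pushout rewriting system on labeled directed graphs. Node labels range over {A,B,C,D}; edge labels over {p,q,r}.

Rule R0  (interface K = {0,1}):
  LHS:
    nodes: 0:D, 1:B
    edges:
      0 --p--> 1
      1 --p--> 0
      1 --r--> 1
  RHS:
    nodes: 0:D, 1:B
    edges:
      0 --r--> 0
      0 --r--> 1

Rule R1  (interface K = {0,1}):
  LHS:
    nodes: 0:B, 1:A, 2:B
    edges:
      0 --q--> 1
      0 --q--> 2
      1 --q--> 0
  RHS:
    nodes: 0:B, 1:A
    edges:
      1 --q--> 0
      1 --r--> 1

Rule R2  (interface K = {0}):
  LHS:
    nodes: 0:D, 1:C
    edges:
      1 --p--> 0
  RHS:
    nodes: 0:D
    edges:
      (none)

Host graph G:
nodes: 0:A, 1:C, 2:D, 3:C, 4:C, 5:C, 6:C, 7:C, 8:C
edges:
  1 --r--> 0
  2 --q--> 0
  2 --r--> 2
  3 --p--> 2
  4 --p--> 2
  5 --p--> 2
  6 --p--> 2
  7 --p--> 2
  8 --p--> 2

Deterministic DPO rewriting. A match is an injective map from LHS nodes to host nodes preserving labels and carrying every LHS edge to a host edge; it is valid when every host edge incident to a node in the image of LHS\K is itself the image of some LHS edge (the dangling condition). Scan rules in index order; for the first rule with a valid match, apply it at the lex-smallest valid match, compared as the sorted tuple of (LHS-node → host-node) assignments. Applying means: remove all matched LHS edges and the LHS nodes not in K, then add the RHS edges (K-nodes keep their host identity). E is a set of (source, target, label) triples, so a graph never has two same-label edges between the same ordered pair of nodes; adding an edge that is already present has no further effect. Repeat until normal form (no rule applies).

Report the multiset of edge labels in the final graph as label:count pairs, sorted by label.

[0] host  ⇒  9 nodes, 9 edges  {1-r->0 2-q->0 2-r->2 3-p->2 4-p->2 5-p->2 6-p->2 7-p->2 8-p->2}
[1] R2 @ {0↦2, 1↦3}  ⇒  8 nodes, 8 edges  {1-r->0 2-q->0 2-r->2 4-p->2 5-p->2 6-p->2 7-p->2 8-p->2}
[2] R2 @ {0↦2, 1↦4}  ⇒  7 nodes, 7 edges  {1-r->0 2-q->0 2-r->2 5-p->2 6-p->2 7-p->2 8-p->2}
[3] R2 @ {0↦2, 1↦5}  ⇒  6 nodes, 6 edges  {1-r->0 2-q->0 2-r->2 6-p->2 7-p->2 8-p->2}
[4] R2 @ {0↦2, 1↦6}  ⇒  5 nodes, 5 edges  {1-r->0 2-q->0 2-r->2 7-p->2 8-p->2}
[5] R2 @ {0↦2, 1↦7}  ⇒  4 nodes, 4 edges  {1-r->0 2-q->0 2-r->2 8-p->2}
[6] R2 @ {0↦2, 1↦8}  ⇒  3 nodes, 3 edges  {1-r->0 2-q->0 2-r->2}
normal form: no rule applies after step 6
NF edges: [(1, 0, 'r'), (2, 0, 'q'), (2, 2, 'r')]

Answer: q:1 r:2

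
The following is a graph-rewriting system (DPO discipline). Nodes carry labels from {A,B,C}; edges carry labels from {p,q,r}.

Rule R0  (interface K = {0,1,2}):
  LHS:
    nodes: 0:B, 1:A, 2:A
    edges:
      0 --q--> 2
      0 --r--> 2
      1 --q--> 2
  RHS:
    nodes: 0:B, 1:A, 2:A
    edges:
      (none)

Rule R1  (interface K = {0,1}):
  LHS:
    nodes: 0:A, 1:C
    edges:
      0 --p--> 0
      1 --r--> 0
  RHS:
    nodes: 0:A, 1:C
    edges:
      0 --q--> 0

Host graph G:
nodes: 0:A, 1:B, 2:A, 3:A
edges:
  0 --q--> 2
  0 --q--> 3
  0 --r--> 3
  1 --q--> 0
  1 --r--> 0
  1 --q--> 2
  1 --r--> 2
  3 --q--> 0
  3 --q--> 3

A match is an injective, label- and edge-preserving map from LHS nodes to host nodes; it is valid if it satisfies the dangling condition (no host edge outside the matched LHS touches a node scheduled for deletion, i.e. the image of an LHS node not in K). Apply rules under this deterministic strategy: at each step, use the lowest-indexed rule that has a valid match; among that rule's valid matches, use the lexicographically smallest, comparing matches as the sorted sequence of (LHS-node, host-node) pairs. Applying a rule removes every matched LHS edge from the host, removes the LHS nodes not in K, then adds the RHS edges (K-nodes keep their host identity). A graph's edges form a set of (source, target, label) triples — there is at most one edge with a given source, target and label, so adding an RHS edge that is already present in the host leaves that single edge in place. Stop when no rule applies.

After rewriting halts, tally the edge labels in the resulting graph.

start.  V:4 E:9  edges: 0-q->2 0-q->3 0-r->3 1-q->0 1-r->0 1-q->2 1-r->2 3-q->0 3-q->3
1. fire R0 via {0↦1, 1↦0, 2↦2}  →  V:4 E:6  edges: 0-q->3 0-r->3 1-q->0 1-r->0 3-q->0 3-q->3
2. fire R0 via {0↦1, 1↦3, 2↦0}  →  V:4 E:3  edges: 0-q->3 0-r->3 3-q->3
final graph: no rule applies after step 2
NF edges: [(0, 3, 'q'), (0, 3, 'r'), (3, 3, 'q')]

Answer: q:2 r:1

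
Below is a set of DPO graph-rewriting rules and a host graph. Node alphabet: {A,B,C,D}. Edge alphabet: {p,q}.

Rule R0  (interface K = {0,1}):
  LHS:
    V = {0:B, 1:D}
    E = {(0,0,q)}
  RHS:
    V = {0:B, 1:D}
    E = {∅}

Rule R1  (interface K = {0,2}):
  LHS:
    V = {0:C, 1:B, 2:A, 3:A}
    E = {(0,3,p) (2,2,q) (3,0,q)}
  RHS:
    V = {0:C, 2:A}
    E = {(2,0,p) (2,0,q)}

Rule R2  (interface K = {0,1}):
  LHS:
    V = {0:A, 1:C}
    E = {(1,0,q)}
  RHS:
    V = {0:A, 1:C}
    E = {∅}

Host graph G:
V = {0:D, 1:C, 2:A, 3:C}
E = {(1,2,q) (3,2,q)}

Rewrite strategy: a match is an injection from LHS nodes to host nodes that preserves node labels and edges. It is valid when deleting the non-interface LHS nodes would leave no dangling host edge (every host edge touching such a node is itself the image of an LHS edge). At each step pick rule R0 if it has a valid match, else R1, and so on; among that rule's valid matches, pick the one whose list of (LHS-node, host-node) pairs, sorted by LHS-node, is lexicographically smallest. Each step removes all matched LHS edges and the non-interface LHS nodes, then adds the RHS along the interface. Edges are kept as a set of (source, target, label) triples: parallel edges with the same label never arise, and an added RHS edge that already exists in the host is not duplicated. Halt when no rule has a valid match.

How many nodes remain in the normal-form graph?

Answer: 4

Steps:
start.  V:4 E:2  edges: 1-q->2 3-q->2
1. fire R2 via {0↦2, 1↦1}  →  V:4 E:1  edges: 3-q->2
2. fire R2 via {0↦2, 1↦3}  →  V:4 E:0  edges: ∅
normal form: no rule applies after step 2
NF nodes: {0:D, 1:C, 2:A, 3:C}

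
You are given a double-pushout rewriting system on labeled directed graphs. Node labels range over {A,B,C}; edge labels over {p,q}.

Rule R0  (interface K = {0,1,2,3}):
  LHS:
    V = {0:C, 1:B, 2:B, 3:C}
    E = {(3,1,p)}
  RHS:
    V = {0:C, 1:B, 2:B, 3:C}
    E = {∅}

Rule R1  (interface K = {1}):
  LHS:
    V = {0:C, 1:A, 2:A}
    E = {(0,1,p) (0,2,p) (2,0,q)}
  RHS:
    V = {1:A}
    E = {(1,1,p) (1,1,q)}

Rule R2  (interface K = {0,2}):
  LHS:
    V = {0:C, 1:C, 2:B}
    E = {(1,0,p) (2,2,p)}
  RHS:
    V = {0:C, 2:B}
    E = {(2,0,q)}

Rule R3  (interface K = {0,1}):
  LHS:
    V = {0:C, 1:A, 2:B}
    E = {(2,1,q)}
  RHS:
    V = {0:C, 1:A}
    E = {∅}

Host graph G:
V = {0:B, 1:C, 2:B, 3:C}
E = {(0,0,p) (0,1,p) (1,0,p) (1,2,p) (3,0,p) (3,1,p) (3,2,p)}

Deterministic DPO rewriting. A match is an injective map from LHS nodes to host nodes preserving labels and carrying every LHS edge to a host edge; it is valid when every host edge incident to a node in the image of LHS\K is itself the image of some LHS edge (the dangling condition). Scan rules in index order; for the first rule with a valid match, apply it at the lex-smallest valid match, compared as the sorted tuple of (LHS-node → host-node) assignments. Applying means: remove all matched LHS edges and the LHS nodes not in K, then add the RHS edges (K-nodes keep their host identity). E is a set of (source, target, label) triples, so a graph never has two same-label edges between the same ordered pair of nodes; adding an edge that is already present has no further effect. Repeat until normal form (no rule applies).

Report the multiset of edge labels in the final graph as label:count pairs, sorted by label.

Answer: p:1 q:1

Derivation:
[0] host  ⇒  4 nodes, 7 edges  {0-p->0 0-p->1 1-p->0 1-p->2 3-p->0 3-p->1 3-p->2}
[1] R0 @ {0↦1, 1↦0, 2↦2, 3↦3}  ⇒  4 nodes, 6 edges  {0-p->0 0-p->1 1-p->0 1-p->2 3-p->1 3-p->2}
[2] R0 @ {0↦1, 1↦2, 2↦0, 3↦3}  ⇒  4 nodes, 5 edges  {0-p->0 0-p->1 1-p->0 1-p->2 3-p->1}
[3] R0 @ {0↦3, 1↦0, 2↦2, 3↦1}  ⇒  4 nodes, 4 edges  {0-p->0 0-p->1 1-p->2 3-p->1}
[4] R0 @ {0↦3, 1↦2, 2↦0, 3↦1}  ⇒  4 nodes, 3 edges  {0-p->0 0-p->1 3-p->1}
[5] R2 @ {0↦1, 1↦3, 2↦0}  ⇒  3 nodes, 2 edges  {0-p->1 0-q->1}
final graph: no rule applies after step 5
NF edges: [(0, 1, 'p'), (0, 1, 'q')]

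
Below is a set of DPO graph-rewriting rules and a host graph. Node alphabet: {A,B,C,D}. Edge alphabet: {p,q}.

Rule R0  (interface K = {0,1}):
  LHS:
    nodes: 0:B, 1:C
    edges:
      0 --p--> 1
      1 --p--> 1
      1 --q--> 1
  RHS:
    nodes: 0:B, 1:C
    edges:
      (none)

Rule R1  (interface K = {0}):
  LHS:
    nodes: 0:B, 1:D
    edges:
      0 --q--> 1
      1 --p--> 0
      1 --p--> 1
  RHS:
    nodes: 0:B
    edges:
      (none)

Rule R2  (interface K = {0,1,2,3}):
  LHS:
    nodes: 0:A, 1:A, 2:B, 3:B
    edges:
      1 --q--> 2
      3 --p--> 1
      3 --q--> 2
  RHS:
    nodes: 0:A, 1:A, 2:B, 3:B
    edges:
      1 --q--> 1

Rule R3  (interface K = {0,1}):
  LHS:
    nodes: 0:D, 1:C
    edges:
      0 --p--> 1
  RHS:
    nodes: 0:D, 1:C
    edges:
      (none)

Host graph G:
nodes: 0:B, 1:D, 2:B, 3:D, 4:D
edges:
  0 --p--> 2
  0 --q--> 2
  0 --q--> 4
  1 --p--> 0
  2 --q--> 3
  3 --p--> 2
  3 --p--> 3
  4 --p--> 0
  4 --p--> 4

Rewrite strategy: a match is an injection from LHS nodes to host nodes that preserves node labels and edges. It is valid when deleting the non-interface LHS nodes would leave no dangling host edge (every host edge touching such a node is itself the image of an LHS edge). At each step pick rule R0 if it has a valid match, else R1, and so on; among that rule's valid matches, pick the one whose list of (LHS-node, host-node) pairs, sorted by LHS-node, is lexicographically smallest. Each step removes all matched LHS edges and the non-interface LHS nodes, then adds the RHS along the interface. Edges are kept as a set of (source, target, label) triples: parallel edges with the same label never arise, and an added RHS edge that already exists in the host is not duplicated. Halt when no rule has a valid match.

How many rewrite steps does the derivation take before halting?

Answer: 2

Derivation:
start.  V:5 E:9  edges: 0-p->2 0-q->2 0-q->4 1-p->0 2-q->3 3-p->2 3-p->3 4-p->0 4-p->4
1. fire R1 via {0↦0, 1↦4}  →  V:4 E:6  edges: 0-p->2 0-q->2 1-p->0 2-q->3 3-p->2 3-p->3
2. fire R1 via {0↦2, 1↦3}  →  V:3 E:3  edges: 0-p->2 0-q->2 1-p->0
halt: no rule applies after step 2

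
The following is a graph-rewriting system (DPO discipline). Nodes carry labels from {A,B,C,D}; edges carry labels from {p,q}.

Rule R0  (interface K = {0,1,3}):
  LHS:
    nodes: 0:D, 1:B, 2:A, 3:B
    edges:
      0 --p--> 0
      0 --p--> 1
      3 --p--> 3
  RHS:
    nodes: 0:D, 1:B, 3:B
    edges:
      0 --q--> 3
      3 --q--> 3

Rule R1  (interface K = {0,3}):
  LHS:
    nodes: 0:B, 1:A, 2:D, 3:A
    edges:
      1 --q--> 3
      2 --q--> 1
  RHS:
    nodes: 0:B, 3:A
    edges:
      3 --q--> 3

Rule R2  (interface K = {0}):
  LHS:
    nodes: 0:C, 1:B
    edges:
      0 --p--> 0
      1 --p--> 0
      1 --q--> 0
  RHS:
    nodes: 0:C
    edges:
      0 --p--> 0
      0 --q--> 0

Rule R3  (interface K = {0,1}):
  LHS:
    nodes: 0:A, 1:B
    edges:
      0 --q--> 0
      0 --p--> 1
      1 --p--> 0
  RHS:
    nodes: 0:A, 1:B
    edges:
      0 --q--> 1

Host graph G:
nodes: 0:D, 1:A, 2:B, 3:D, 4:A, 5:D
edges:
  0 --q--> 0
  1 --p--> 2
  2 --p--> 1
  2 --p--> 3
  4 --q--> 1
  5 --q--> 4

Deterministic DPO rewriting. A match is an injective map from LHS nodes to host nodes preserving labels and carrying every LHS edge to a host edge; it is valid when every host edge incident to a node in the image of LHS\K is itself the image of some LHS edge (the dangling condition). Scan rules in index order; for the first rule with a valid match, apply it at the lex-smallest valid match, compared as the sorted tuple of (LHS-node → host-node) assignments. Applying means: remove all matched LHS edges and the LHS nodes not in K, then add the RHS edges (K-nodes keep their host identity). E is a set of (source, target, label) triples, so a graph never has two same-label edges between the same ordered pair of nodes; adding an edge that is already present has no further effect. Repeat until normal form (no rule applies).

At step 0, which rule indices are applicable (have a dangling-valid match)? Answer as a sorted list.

Answer: [R1]

Steps:
R0: no valid match — LHS pattern not found
R1: 1 valid match — {0↦2, 1↦4, 2↦5, 3↦1}
R2: no valid match — LHS pattern not found
R3: no valid match — LHS pattern not found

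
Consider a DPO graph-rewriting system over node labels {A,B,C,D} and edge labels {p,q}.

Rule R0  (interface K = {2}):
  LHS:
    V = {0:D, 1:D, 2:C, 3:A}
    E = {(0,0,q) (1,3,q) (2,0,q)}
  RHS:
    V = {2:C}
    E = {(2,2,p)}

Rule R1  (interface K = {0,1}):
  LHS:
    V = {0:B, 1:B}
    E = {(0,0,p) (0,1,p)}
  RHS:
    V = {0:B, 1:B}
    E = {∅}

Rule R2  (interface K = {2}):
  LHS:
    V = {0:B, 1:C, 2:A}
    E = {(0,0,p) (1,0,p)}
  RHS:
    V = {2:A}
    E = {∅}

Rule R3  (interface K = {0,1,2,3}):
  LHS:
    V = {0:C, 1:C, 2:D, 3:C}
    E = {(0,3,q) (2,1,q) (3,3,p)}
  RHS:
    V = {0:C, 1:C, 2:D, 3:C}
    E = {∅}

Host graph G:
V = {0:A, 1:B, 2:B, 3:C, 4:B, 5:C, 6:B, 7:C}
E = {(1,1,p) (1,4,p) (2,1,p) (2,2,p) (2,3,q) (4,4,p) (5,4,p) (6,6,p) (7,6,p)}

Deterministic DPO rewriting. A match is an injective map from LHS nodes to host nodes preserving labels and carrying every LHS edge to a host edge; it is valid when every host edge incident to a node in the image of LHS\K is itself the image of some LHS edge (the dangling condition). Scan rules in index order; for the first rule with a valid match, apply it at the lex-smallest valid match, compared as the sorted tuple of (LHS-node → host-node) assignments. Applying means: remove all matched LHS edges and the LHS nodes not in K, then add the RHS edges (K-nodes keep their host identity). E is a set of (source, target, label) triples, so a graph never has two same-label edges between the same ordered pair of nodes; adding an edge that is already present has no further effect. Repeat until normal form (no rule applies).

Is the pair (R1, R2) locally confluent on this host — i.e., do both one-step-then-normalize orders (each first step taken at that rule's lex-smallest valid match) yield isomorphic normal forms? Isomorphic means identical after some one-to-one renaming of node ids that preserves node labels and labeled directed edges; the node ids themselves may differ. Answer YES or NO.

Answer: YES

Rewrite trace:
branch R1-first: apply at {0↦1, 1↦4} → |E|=7, then 3 more step(s) → NF |V|=4 |E|=1 V={0:A, 1:B, 2:B, 3:C} E=2-q->3
branch R2-first: apply at {0↦6, 1↦7, 2↦0} → |E|=7, then 3 more step(s) → NF |V|=4 |E|=1 V={0:A, 1:B, 2:B, 3:C} E=2-q->3
graphs isomorphic (equal up to label-preserving node renaming)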